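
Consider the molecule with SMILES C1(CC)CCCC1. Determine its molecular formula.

C7H14

Atom tally by fragment:
  cyclopentane ring core → C:5 H:10
  (− 1 ring H displaced by substituents)
  + C2H5 → C:2 H:5
Element totals:
  C: 7
  H: 14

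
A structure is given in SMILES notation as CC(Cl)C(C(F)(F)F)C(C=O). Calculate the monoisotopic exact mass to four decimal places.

188.0216

Atom tally by fragment:
  CH3 → C:1 H:3
  CH(Cl) → C:1 H:1 Cl:1
  CH(CF3) → C:2 H:1 F:3
  CH2CHO → C:2 H:3 O:1
Element totals:
  C: 6
  H: 8
  Cl: 1
  F: 3
  O: 1
Molecular formula: C6H8ClF3O.
  M = 6(12.0) + 8(1.007825) + 34.968853 + 3(18.998403) + 15.994915
    = 72.000000 + 8.062600 + 34.968853 + 56.995209 + 15.994915 = 188.021577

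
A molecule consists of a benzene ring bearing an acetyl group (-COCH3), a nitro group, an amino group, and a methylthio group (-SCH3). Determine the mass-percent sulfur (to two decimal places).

Atom tally by fragment:
  benzene ring core → C:6 H:6
  (− 4 ring H displaced by substituents)
  + COCH3 → C:2 H:3 O:1
  + NO2 → N:1 O:2
  + NH2 → N:1 H:2
  + SCH3 → C:1 H:3 S:1
Element totals:
  C: 9
  H: 10
  N: 2
  O: 3
  S: 1
Molecular formula: C9H10N2O3S.
Molar mass = 226.250 g/mol.
Mass from S: 1 × 32.06 = 32.060 g/mol.
%S = 32.060 / 226.250 × 100 = 14.17%.

14.17%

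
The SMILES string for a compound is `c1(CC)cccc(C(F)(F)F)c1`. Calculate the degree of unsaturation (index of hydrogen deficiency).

4

Atom tally by fragment:
  benzene ring core → C:6 H:6
  (− 2 ring H displaced by substituents)
  + C2H5 → C:2 H:5
  + CF3 → C:1 F:3
Element totals:
  C: 9
  H: 9
  F: 3
Molecular formula: C9H9F3.
DoU = (2C + 2 + N − H − X) / 2 = (2·9 + 2 + 0 − 9 − 3) / 2 = 4.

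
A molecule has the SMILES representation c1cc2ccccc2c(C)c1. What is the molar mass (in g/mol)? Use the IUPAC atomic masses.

142.20 g/mol

Atom tally by fragment:
  naphthalene ring system core → C:10 H:8
  (− 1 ring H displaced by substituents)
  + CH3 → C:1 H:3
Element totals:
  C: 11
  H: 10
Molecular formula: C11H10.
  M = 11(12.011) + 10(1.008)
    = 132.121 + 10.080 = 142.201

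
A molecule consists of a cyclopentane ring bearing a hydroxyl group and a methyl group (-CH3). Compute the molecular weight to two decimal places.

100.16 g/mol

Atom tally by fragment:
  cyclopentane ring core → C:5 H:10
  (− 2 ring H displaced by substituents)
  + OH → O:1 H:1
  + CH3 → C:1 H:3
Element totals:
  C: 6
  H: 12
  O: 1
Molecular formula: C6H12O.
  M = 6(12.011) + 12(1.008) + 15.999
    = 72.066 + 12.096 + 15.999 = 100.161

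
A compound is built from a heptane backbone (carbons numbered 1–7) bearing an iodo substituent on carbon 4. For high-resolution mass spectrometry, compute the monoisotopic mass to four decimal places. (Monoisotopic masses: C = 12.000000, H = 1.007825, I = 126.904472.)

226.0218

Atom tally by fragment:
  CH3 → C:1 H:3
  CH2 → C:1 H:2
  CH2 → C:1 H:2
  CH(I) → C:1 H:1 I:1
  CH2 → C:1 H:2
  CH2 → C:1 H:2
  CH3 → C:1 H:3
Element totals:
  C: 7
  H: 15
  I: 1
Molecular formula: C7H15I.
  M = 7(12.0) + 15(1.007825) + 126.904472
    = 84.000000 + 15.117375 + 126.904472 = 226.021847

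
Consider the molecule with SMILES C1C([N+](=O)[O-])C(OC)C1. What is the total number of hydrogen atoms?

9

Atom tally by fragment:
  cyclobutane ring core → C:4 H:8
  (− 2 ring H displaced by substituents)
  + NO2 → N:1 O:2
  + OCH3 → C:1 H:3 O:1
Element totals:
  C: 5
  H: 9
  N: 1
  O: 3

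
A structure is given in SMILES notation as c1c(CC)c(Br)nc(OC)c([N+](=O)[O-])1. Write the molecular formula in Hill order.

C8H9BrN2O3

Atom tally by fragment:
  pyridine ring core → C:5 H:5 N:1
  (− 4 ring H displaced by substituents)
  + C2H5 → C:2 H:5
  + Br → Br:1
  + OCH3 → C:1 H:3 O:1
  + NO2 → N:1 O:2
Element totals:
  C: 8
  H: 9
  Br: 1
  N: 2
  O: 3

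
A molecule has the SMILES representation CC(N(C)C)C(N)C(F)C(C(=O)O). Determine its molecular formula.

Atom tally by fragment:
  CH3 → C:1 H:3
  CH(N(CH3)2) → C:3 H:7 N:1
  CH(NH2) → C:1 H:3 N:1
  CH(F) → C:1 H:1 F:1
  CH2COOH → C:2 H:3 O:2
Element totals:
  C: 8
  H: 17
  F: 1
  N: 2
  O: 2

C8H17FN2O2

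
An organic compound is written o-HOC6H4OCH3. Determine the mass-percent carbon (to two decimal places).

67.73%

Atom tally by fragment:
  benzene ring core → C:6 H:6
  (− 2 ring H displaced by substituents)
  + OH → O:1 H:1
  + OCH3 → C:1 H:3 O:1
Element totals:
  C: 7
  H: 8
  O: 2
Molecular formula: C7H8O2.
Molar mass = 124.139 g/mol.
Mass from C: 7 × 12.011 = 84.077 g/mol.
%C = 84.077 / 124.139 × 100 = 67.73%.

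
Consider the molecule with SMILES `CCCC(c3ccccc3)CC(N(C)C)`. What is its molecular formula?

Atom tally by fragment:
  CH3 → C:1 H:3
  CH2 → C:1 H:2
  CH2 → C:1 H:2
  CH(C6H5) → C:7 H:6
  CH2 → C:1 H:2
  CH2N(CH3)2 → C:3 H:8 N:1
Element totals:
  C: 14
  H: 23
  N: 1

C14H23N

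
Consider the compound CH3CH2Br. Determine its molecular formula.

C2H5Br

Element totals:
  C: 2
  H: 5
  Br: 1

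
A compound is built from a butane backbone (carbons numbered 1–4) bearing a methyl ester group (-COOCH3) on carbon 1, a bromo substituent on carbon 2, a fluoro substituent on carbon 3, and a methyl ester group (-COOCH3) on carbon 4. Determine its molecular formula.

Atom tally by fragment:
  CH3OOCCH2 → C:3 H:5 O:2
  CH(Br) → C:1 H:1 Br:1
  CH(F) → C:1 H:1 F:1
  CH2COOCH3 → C:3 H:5 O:2
Element totals:
  C: 8
  H: 12
  Br: 1
  F: 1
  O: 4

C8H12BrFO4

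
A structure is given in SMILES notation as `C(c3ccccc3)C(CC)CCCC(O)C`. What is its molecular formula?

Atom tally by fragment:
  C6H5CH2 → C:7 H:7
  CH(C2H5) → C:3 H:6
  CH2 → C:1 H:2
  CH2 → C:1 H:2
  CH2 → C:1 H:2
  CH(OH) → C:1 H:2 O:1
  CH3 → C:1 H:3
Element totals:
  C: 15
  H: 24
  O: 1

C15H24O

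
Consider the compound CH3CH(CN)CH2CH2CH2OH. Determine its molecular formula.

C6H11NO

Element totals:
  C: 6
  H: 11
  N: 1
  O: 1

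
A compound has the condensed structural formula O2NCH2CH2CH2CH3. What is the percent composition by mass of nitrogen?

13.58%

Element totals:
  C: 4
  H: 9
  N: 1
  O: 2
Molecular formula: C4H9NO2.
Molar mass = 103.121 g/mol.
Mass from N: 1 × 14.007 = 14.007 g/mol.
%N = 14.007 / 103.121 × 100 = 13.58%.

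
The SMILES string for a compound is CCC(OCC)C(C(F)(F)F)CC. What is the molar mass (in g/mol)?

198.23 g/mol

Atom tally by fragment:
  CH3 → C:1 H:3
  CH2 → C:1 H:2
  CH(OC2H5) → C:3 H:6 O:1
  CH(CF3) → C:2 H:1 F:3
  CH2 → C:1 H:2
  CH3 → C:1 H:3
Element totals:
  C: 9
  H: 17
  F: 3
  O: 1
Molecular formula: C9H17F3O.
  M = 9(12.011) + 17(1.008) + 3(18.998) + 15.999
    = 108.099 + 17.136 + 56.994 + 15.999 = 198.228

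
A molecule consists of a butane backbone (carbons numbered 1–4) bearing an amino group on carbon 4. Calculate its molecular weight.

Atom tally by fragment:
  CH3 → C:1 H:3
  CH2 → C:1 H:2
  CH2 → C:1 H:2
  CH2NH2 → C:1 H:4 N:1
Element totals:
  C: 4
  H: 11
  N: 1
Molecular formula: C4H11N.
  M = 4(12.011) + 11(1.008) + 14.007
    = 48.044 + 11.088 + 14.007 = 73.139

73.14 g/mol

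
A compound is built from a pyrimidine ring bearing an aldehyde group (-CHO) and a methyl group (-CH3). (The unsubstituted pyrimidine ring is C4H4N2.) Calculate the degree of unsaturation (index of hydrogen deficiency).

5

Atom tally by fragment:
  pyrimidine ring core → C:4 H:4 N:2
  (− 2 ring H displaced by substituents)
  + CHO → C:1 H:1 O:1
  + CH3 → C:1 H:3
Element totals:
  C: 6
  H: 6
  N: 2
  O: 1
Molecular formula: C6H6N2O.
DoU = (2C + 2 + N − H − X) / 2 = (2·6 + 2 + 2 − 6 − 0) / 2 = 5.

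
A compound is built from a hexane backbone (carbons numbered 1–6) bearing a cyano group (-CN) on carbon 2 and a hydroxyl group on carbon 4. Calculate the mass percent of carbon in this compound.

66.11%

Atom tally by fragment:
  CH3 → C:1 H:3
  CH(CN) → C:2 H:1 N:1
  CH2 → C:1 H:2
  CH(OH) → C:1 H:2 O:1
  CH2 → C:1 H:2
  CH3 → C:1 H:3
Element totals:
  C: 7
  H: 13
  N: 1
  O: 1
Molecular formula: C7H13NO.
Molar mass = 127.187 g/mol.
Mass from C: 7 × 12.011 = 84.077 g/mol.
%C = 84.077 / 127.187 × 100 = 66.11%.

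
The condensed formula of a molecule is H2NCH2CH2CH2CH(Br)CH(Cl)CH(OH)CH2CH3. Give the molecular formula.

Element totals:
  C: 8
  H: 17
  Br: 1
  Cl: 1
  N: 1
  O: 1

C8H17BrClNO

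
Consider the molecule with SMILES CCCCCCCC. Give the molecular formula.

C8H18

Atom tally by fragment:
  CH3 → C:1 H:3
  CH2 → C:1 H:2
  CH2 → C:1 H:2
  CH2 → C:1 H:2
  CH2 → C:1 H:2
  CH2 → C:1 H:2
  CH2 → C:1 H:2
  CH3 → C:1 H:3
Element totals:
  C: 8
  H: 18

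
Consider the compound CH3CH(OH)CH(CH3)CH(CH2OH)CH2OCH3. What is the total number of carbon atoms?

Atom tally by fragment:
  CH3 → C:1 H:3
  CH(OH) → C:1 H:2 O:1
  CH(CH3) → C:2 H:4
  CH(CH2OH) → C:2 H:4 O:1
  CH2OCH3 → C:2 H:5 O:1
Element totals:
  C: 8
  H: 18
  O: 3

8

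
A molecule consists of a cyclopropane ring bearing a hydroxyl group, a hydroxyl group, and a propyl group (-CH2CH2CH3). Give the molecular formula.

C6H12O2

Atom tally by fragment:
  cyclopropane ring core → C:3 H:6
  (− 3 ring H displaced by substituents)
  + OH → O:1 H:1
  + OH → O:1 H:1
  + CH2CH2CH3 → C:3 H:7
Element totals:
  C: 6
  H: 12
  O: 2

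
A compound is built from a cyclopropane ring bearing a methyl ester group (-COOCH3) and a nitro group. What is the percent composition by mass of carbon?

41.38%

Atom tally by fragment:
  cyclopropane ring core → C:3 H:6
  (− 2 ring H displaced by substituents)
  + COOCH3 → C:2 H:3 O:2
  + NO2 → N:1 O:2
Element totals:
  C: 5
  H: 7
  N: 1
  O: 4
Molecular formula: C5H7NO4.
Molar mass = 145.114 g/mol.
Mass from C: 5 × 12.011 = 60.055 g/mol.
%C = 60.055 / 145.114 × 100 = 41.38%.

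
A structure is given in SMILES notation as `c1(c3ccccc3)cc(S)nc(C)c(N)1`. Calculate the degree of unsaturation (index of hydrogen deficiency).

Atom tally by fragment:
  pyridine ring core → C:5 H:5 N:1
  (− 4 ring H displaced by substituents)
  + C6H5 → C:6 H:5
  + SH → S:1 H:1
  + CH3 → C:1 H:3
  + NH2 → N:1 H:2
Element totals:
  C: 12
  H: 12
  N: 2
  S: 1
Molecular formula: C12H12N2S.
DoU = (2C + 2 + N − H − X) / 2 = (2·12 + 2 + 2 − 12 − 0) / 2 = 8.

8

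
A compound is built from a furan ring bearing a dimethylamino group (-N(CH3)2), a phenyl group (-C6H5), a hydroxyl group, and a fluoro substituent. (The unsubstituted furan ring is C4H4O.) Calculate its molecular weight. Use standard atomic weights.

221.23 g/mol

Atom tally by fragment:
  furan ring core → C:4 H:4 O:1
  (− 4 ring H displaced by substituents)
  + N(CH3)2 → N:1 C:2 H:6
  + C6H5 → C:6 H:5
  + OH → O:1 H:1
  + F → F:1
Element totals:
  C: 12
  H: 12
  F: 1
  N: 1
  O: 2
Molecular formula: C12H12FNO2.
  M = 12(12.011) + 12(1.008) + 18.998 + 14.007 + 2(15.999)
    = 144.132 + 12.096 + 18.998 + 14.007 + 31.998 = 221.231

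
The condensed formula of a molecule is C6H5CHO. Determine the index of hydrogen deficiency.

Atom tally by fragment:
  benzene ring core → C:6 H:6
  (− 1 ring H displaced by substituents)
  + CHO → C:1 H:1 O:1
Element totals:
  C: 7
  H: 6
  O: 1
Molecular formula: C7H6O.
DoU = (2C + 2 + N − H − X) / 2 = (2·7 + 2 + 0 − 6 − 0) / 2 = 5.

5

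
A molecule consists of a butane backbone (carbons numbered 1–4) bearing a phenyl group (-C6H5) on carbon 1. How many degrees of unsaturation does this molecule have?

Atom tally by fragment:
  C6H5CH2 → C:7 H:7
  CH2 → C:1 H:2
  CH2 → C:1 H:2
  CH3 → C:1 H:3
Element totals:
  C: 10
  H: 14
Molecular formula: C10H14.
DoU = (2C + 2 + N − H − X) / 2 = (2·10 + 2 + 0 − 14 − 0) / 2 = 4.

4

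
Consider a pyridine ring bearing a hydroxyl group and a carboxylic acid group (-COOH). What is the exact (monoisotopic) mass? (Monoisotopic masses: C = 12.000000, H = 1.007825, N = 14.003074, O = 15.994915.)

139.0269

Atom tally by fragment:
  pyridine ring core → C:5 H:5 N:1
  (− 2 ring H displaced by substituents)
  + OH → O:1 H:1
  + COOH → C:1 H:1 O:2
Element totals:
  C: 6
  H: 5
  N: 1
  O: 3
Molecular formula: C6H5NO3.
  M = 6(12.0) + 5(1.007825) + 14.003074 + 3(15.994915)
    = 72.000000 + 5.039125 + 14.003074 + 47.984745 = 139.026944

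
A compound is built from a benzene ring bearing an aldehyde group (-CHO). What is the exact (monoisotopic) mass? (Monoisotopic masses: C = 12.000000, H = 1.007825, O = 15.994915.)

106.0419

Atom tally by fragment:
  benzene ring core → C:6 H:6
  (− 1 ring H displaced by substituents)
  + CHO → C:1 H:1 O:1
Element totals:
  C: 7
  H: 6
  O: 1
Molecular formula: C7H6O.
  M = 7(12.0) + 6(1.007825) + 15.994915
    = 84.000000 + 6.046950 + 15.994915 = 106.041865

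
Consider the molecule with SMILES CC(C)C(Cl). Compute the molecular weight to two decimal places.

92.57 g/mol

Atom tally by fragment:
  CH3 → C:1 H:3
  CH(CH3) → C:2 H:4
  CH2Cl → C:1 H:2 Cl:1
Element totals:
  C: 4
  H: 9
  Cl: 1
Molecular formula: C4H9Cl.
  M = 4(12.011) + 9(1.008) + 35.45
    = 48.044 + 9.072 + 35.450 = 92.566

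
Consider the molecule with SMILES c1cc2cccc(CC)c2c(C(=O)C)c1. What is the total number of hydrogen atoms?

Atom tally by fragment:
  naphthalene ring system core → C:10 H:8
  (− 2 ring H displaced by substituents)
  + C2H5 → C:2 H:5
  + COCH3 → C:2 H:3 O:1
Element totals:
  C: 14
  H: 14
  O: 1

14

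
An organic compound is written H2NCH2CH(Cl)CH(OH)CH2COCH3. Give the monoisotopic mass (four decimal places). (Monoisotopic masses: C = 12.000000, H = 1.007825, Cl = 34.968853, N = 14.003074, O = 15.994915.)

165.0557

Element totals:
  C: 6
  H: 12
  Cl: 1
  N: 1
  O: 2
Molecular formula: C6H12ClNO2.
  M = 6(12.0) + 12(1.007825) + 34.968853 + 14.003074 + 2(15.994915)
    = 72.000000 + 12.093900 + 34.968853 + 14.003074 + 31.989830 = 165.055657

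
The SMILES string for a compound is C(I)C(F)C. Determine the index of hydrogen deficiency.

Atom tally by fragment:
  ICH2 → C:1 H:2 I:1
  CH(F) → C:1 H:1 F:1
  CH3 → C:1 H:3
Element totals:
  C: 3
  H: 6
  F: 1
  I: 1
Molecular formula: C3H6FI.
DoU = (2C + 2 + N − H − X) / 2 = (2·3 + 2 + 0 − 6 − 2) / 2 = 0.

0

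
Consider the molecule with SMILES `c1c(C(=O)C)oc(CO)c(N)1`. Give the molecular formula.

Atom tally by fragment:
  furan ring core → C:4 H:4 O:1
  (− 3 ring H displaced by substituents)
  + COCH3 → C:2 H:3 O:1
  + CH2OH → C:1 H:3 O:1
  + NH2 → N:1 H:2
Element totals:
  C: 7
  H: 9
  N: 1
  O: 3

C7H9NO3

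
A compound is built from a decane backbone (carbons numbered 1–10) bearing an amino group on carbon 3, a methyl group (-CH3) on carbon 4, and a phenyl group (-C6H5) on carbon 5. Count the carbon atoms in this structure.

Atom tally by fragment:
  CH3 → C:1 H:3
  CH2 → C:1 H:2
  CH(NH2) → C:1 H:3 N:1
  CH(CH3) → C:2 H:4
  CH(C6H5) → C:7 H:6
  CH2 → C:1 H:2
  CH2 → C:1 H:2
  CH2 → C:1 H:2
  CH2 → C:1 H:2
  CH3 → C:1 H:3
Element totals:
  C: 17
  H: 29
  N: 1

17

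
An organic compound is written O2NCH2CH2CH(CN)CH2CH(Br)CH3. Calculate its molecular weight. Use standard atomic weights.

235.08 g/mol

Atom tally by fragment:
  O2NCH2 → C:1 H:2 N:1 O:2
  CH2 → C:1 H:2
  CH(CN) → C:2 H:1 N:1
  CH2 → C:1 H:2
  CH(Br) → C:1 H:1 Br:1
  CH3 → C:1 H:3
Element totals:
  C: 7
  H: 11
  Br: 1
  N: 2
  O: 2
Molecular formula: C7H11BrN2O2.
  M = 7(12.011) + 11(1.008) + 79.904 + 2(14.007) + 2(15.999)
    = 84.077 + 11.088 + 79.904 + 28.014 + 31.998 = 235.081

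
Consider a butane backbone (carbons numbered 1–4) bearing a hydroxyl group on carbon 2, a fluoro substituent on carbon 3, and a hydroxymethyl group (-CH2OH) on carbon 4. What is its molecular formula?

Atom tally by fragment:
  CH3 → C:1 H:3
  CH(OH) → C:1 H:2 O:1
  CH(F) → C:1 H:1 F:1
  CH2CH2OH → C:2 H:5 O:1
Element totals:
  C: 5
  H: 11
  F: 1
  O: 2

C5H11FO2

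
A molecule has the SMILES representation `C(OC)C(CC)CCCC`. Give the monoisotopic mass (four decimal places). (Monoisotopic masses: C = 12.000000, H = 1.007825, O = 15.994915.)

144.1514

Atom tally by fragment:
  CH3OCH2 → C:2 H:5 O:1
  CH(C2H5) → C:3 H:6
  CH2 → C:1 H:2
  CH2 → C:1 H:2
  CH2 → C:1 H:2
  CH3 → C:1 H:3
Element totals:
  C: 9
  H: 20
  O: 1
Molecular formula: C9H20O.
  M = 9(12.0) + 20(1.007825) + 15.994915
    = 108.000000 + 20.156500 + 15.994915 = 144.151415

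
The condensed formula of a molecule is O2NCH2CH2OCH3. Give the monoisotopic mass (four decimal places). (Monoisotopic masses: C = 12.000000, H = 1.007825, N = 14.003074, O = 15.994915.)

105.0426

Element totals:
  C: 3
  H: 7
  N: 1
  O: 3
Molecular formula: C3H7NO3.
  M = 3(12.0) + 7(1.007825) + 14.003074 + 3(15.994915)
    = 36.000000 + 7.054775 + 14.003074 + 47.984745 = 105.042594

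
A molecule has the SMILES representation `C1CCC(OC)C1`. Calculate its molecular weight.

Atom tally by fragment:
  cyclopentane ring core → C:5 H:10
  (− 1 ring H displaced by substituents)
  + OCH3 → C:1 H:3 O:1
Element totals:
  C: 6
  H: 12
  O: 1
Molecular formula: C6H12O.
  M = 6(12.011) + 12(1.008) + 15.999
    = 72.066 + 12.096 + 15.999 = 100.161

100.16 g/mol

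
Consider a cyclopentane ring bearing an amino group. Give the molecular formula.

Atom tally by fragment:
  cyclopentane ring core → C:5 H:10
  (− 1 ring H displaced by substituents)
  + NH2 → N:1 H:2
Element totals:
  C: 5
  H: 11
  N: 1

C5H11N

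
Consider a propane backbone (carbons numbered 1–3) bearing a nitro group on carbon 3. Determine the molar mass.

89.09 g/mol

Atom tally by fragment:
  CH3 → C:1 H:3
  CH2 → C:1 H:2
  CH2NO2 → C:1 H:2 N:1 O:2
Element totals:
  C: 3
  H: 7
  N: 1
  O: 2
Molecular formula: C3H7NO2.
  M = 3(12.011) + 7(1.008) + 14.007 + 2(15.999)
    = 36.033 + 7.056 + 14.007 + 31.998 = 89.094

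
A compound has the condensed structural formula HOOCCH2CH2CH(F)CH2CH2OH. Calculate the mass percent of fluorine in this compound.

12.65%

Atom tally by fragment:
  HOOCCH2 → C:2 H:3 O:2
  CH2 → C:1 H:2
  CH(F) → C:1 H:1 F:1
  CH2CH2OH → C:2 H:5 O:1
Element totals:
  C: 6
  H: 11
  F: 1
  O: 3
Molecular formula: C6H11FO3.
Molar mass = 150.149 g/mol.
Mass from F: 1 × 18.998 = 18.998 g/mol.
%F = 18.998 / 150.149 × 100 = 12.65%.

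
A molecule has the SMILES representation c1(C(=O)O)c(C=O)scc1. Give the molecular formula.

C6H4O3S

Atom tally by fragment:
  thiophene ring core → C:4 H:4 S:1
  (− 2 ring H displaced by substituents)
  + COOH → C:1 H:1 O:2
  + CHO → C:1 H:1 O:1
Element totals:
  C: 6
  H: 4
  O: 3
  S: 1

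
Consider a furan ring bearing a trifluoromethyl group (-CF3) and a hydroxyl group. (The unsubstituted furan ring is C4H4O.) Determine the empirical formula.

C5H3F3O2

Atom tally by fragment:
  furan ring core → C:4 H:4 O:1
  (− 2 ring H displaced by substituents)
  + CF3 → C:1 F:3
  + OH → O:1 H:1
Element totals:
  C: 5
  H: 3
  F: 3
  O: 2
Molecular formula: C5H3F3O2.
gcd of subscripts (5, 3, 3, 2) = 1, so the empirical formula equals the molecular formula.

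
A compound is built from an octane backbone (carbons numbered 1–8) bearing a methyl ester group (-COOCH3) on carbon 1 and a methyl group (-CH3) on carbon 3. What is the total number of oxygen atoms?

2

Atom tally by fragment:
  CH3OOCCH2 → C:3 H:5 O:2
  CH2 → C:1 H:2
  CH(CH3) → C:2 H:4
  CH2 → C:1 H:2
  CH2 → C:1 H:2
  CH2 → C:1 H:2
  CH2 → C:1 H:2
  CH3 → C:1 H:3
Element totals:
  C: 11
  H: 22
  O: 2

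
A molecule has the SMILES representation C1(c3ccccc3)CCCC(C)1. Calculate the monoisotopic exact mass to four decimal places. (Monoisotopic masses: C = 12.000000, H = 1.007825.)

Atom tally by fragment:
  cyclopentane ring core → C:5 H:10
  (− 2 ring H displaced by substituents)
  + C6H5 → C:6 H:5
  + CH3 → C:1 H:3
Element totals:
  C: 12
  H: 16
Molecular formula: C12H16.
  M = 12(12.0) + 16(1.007825)
    = 144.000000 + 16.125200 = 160.125200

160.1252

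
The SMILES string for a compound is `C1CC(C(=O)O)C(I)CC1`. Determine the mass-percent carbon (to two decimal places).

33.09%

Atom tally by fragment:
  cyclohexane ring core → C:6 H:12
  (− 2 ring H displaced by substituents)
  + COOH → C:1 H:1 O:2
  + I → I:1
Element totals:
  C: 7
  H: 11
  I: 1
  O: 2
Molecular formula: C7H11IO2.
Molar mass = 254.067 g/mol.
Mass from C: 7 × 12.011 = 84.077 g/mol.
%C = 84.077 / 254.067 × 100 = 33.09%.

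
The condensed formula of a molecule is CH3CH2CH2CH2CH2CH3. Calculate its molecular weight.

86.18 g/mol

Element totals:
  C: 6
  H: 14
Molecular formula: C6H14.
  M = 6(12.011) + 14(1.008)
    = 72.066 + 14.112 = 86.178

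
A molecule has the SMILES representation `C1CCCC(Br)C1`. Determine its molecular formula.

C6H11Br

Atom tally by fragment:
  cyclohexane ring core → C:6 H:12
  (− 1 ring H displaced by substituents)
  + Br → Br:1
Element totals:
  C: 6
  H: 11
  Br: 1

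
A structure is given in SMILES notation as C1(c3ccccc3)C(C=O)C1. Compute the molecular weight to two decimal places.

Atom tally by fragment:
  cyclopropane ring core → C:3 H:6
  (− 2 ring H displaced by substituents)
  + C6H5 → C:6 H:5
  + CHO → C:1 H:1 O:1
Element totals:
  C: 10
  H: 10
  O: 1
Molecular formula: C10H10O.
  M = 10(12.011) + 10(1.008) + 15.999
    = 120.110 + 10.080 + 15.999 = 146.189

146.19 g/mol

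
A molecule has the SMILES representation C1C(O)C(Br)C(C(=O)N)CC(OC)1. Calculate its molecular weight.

252.11 g/mol

Atom tally by fragment:
  cyclohexane ring core → C:6 H:12
  (− 4 ring H displaced by substituents)
  + OH → O:1 H:1
  + Br → Br:1
  + CONH2 → C:1 H:2 O:1 N:1
  + OCH3 → C:1 H:3 O:1
Element totals:
  C: 8
  H: 14
  Br: 1
  N: 1
  O: 3
Molecular formula: C8H14BrNO3.
  M = 8(12.011) + 14(1.008) + 79.904 + 14.007 + 3(15.999)
    = 96.088 + 14.112 + 79.904 + 14.007 + 47.997 = 252.108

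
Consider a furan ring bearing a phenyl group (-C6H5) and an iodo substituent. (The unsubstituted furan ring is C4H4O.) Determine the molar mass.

270.07 g/mol

Atom tally by fragment:
  furan ring core → C:4 H:4 O:1
  (− 2 ring H displaced by substituents)
  + C6H5 → C:6 H:5
  + I → I:1
Element totals:
  C: 10
  H: 7
  I: 1
  O: 1
Molecular formula: C10H7IO.
  M = 10(12.011) + 7(1.008) + 126.904 + 15.999
    = 120.110 + 7.056 + 126.904 + 15.999 = 270.069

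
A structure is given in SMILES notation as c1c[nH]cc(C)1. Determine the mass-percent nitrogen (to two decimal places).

17.27%

Atom tally by fragment:
  pyrrole ring core → C:4 H:5 N:1
  (− 1 ring H displaced by substituents)
  + CH3 → C:1 H:3
Element totals:
  C: 5
  H: 7
  N: 1
Molecular formula: C5H7N.
Molar mass = 81.118 g/mol.
Mass from N: 1 × 14.007 = 14.007 g/mol.
%N = 14.007 / 81.118 × 100 = 17.27%.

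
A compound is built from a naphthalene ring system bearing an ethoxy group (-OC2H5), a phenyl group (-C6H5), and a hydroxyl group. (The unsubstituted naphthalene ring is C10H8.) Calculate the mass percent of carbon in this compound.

Atom tally by fragment:
  naphthalene ring system core → C:10 H:8
  (− 3 ring H displaced by substituents)
  + OC2H5 → C:2 H:5 O:1
  + C6H5 → C:6 H:5
  + OH → O:1 H:1
Element totals:
  C: 18
  H: 16
  O: 2
Molecular formula: C18H16O2.
Molar mass = 264.324 g/mol.
Mass from C: 18 × 12.011 = 216.198 g/mol.
%C = 216.198 / 264.324 × 100 = 81.79%.

81.79%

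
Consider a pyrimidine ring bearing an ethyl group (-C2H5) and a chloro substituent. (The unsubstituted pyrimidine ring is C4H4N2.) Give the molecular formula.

Atom tally by fragment:
  pyrimidine ring core → C:4 H:4 N:2
  (− 2 ring H displaced by substituents)
  + C2H5 → C:2 H:5
  + Cl → Cl:1
Element totals:
  C: 6
  H: 7
  Cl: 1
  N: 2

C6H7ClN2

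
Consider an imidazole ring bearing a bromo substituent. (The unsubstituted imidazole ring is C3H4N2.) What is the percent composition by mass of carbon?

Atom tally by fragment:
  imidazole ring core → C:3 H:4 N:2
  (− 1 ring H displaced by substituents)
  + Br → Br:1
Element totals:
  C: 3
  H: 3
  Br: 1
  N: 2
Molecular formula: C3H3BrN2.
Molar mass = 146.975 g/mol.
Mass from C: 3 × 12.011 = 36.033 g/mol.
%C = 36.033 / 146.975 × 100 = 24.52%.

24.52%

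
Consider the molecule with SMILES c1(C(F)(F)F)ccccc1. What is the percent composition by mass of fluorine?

Atom tally by fragment:
  benzene ring core → C:6 H:6
  (− 1 ring H displaced by substituents)
  + CF3 → C:1 F:3
Element totals:
  C: 7
  H: 5
  F: 3
Molecular formula: C7H5F3.
Molar mass = 146.111 g/mol.
Mass from F: 3 × 18.998 = 56.994 g/mol.
%F = 56.994 / 146.111 × 100 = 39.01%.

39.01%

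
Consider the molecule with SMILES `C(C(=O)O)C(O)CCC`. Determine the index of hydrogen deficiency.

Atom tally by fragment:
  HOOCCH2 → C:2 H:3 O:2
  CH(OH) → C:1 H:2 O:1
  CH2 → C:1 H:2
  CH2 → C:1 H:2
  CH3 → C:1 H:3
Element totals:
  C: 6
  H: 12
  O: 3
Molecular formula: C6H12O3.
DoU = (2C + 2 + N − H − X) / 2 = (2·6 + 2 + 0 − 12 − 0) / 2 = 1.

1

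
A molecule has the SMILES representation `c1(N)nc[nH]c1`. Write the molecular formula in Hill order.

Atom tally by fragment:
  imidazole ring core → C:3 H:4 N:2
  (− 1 ring H displaced by substituents)
  + NH2 → N:1 H:2
Element totals:
  C: 3
  H: 5
  N: 3

C3H5N3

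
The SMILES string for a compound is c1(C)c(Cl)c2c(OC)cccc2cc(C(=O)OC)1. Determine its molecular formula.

C14H13ClO3

Atom tally by fragment:
  naphthalene ring system core → C:10 H:8
  (− 4 ring H displaced by substituents)
  + CH3 → C:1 H:3
  + Cl → Cl:1
  + OCH3 → C:1 H:3 O:1
  + COOCH3 → C:2 H:3 O:2
Element totals:
  C: 14
  H: 13
  Cl: 1
  O: 3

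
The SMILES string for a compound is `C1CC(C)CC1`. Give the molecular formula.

Atom tally by fragment:
  cyclopentane ring core → C:5 H:10
  (− 1 ring H displaced by substituents)
  + CH3 → C:1 H:3
Element totals:
  C: 6
  H: 12

C6H12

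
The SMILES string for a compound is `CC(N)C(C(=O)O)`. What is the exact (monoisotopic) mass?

Atom tally by fragment:
  CH3 → C:1 H:3
  CH(NH2) → C:1 H:3 N:1
  CH2COOH → C:2 H:3 O:2
Element totals:
  C: 4
  H: 9
  N: 1
  O: 2
Molecular formula: C4H9NO2.
  M = 4(12.0) + 9(1.007825) + 14.003074 + 2(15.994915)
    = 48.000000 + 9.070425 + 14.003074 + 31.989830 = 103.063329

103.0633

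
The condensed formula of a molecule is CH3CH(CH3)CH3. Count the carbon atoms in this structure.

4

Atom tally by fragment:
  CH3 → C:1 H:3
  CH(CH3) → C:2 H:4
  CH3 → C:1 H:3
Element totals:
  C: 4
  H: 10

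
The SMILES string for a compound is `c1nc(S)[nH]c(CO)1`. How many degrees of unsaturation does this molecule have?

3

Atom tally by fragment:
  imidazole ring core → C:3 H:4 N:2
  (− 2 ring H displaced by substituents)
  + SH → S:1 H:1
  + CH2OH → C:1 H:3 O:1
Element totals:
  C: 4
  H: 6
  N: 2
  O: 1
  S: 1
Molecular formula: C4H6N2OS.
DoU = (2C + 2 + N − H − X) / 2 = (2·4 + 2 + 2 − 6 − 0) / 2 = 3.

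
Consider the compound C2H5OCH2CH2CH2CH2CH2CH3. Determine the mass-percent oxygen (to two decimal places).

Atom tally by fragment:
  C2H5OCH2 → C:3 H:7 O:1
  CH2 → C:1 H:2
  CH2 → C:1 H:2
  CH2 → C:1 H:2
  CH2 → C:1 H:2
  CH3 → C:1 H:3
Element totals:
  C: 8
  H: 18
  O: 1
Molecular formula: C8H18O.
Molar mass = 130.231 g/mol.
Mass from O: 1 × 15.999 = 15.999 g/mol.
%O = 15.999 / 130.231 × 100 = 12.29%.

12.29%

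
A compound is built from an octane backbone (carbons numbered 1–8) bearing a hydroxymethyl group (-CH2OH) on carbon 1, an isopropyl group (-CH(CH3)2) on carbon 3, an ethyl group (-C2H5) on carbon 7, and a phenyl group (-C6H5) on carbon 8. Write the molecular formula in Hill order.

C20H34O

Atom tally by fragment:
  HOCH2CH2 → C:2 H:5 O:1
  CH2 → C:1 H:2
  CH(CH(CH3)2) → C:4 H:8
  CH2 → C:1 H:2
  CH2 → C:1 H:2
  CH2 → C:1 H:2
  CH(C2H5) → C:3 H:6
  CH2C6H5 → C:7 H:7
Element totals:
  C: 20
  H: 34
  O: 1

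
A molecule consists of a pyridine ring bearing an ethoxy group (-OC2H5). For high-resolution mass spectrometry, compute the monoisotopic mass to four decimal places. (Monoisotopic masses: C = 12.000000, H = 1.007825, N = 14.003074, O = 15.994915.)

123.0684

Atom tally by fragment:
  pyridine ring core → C:5 H:5 N:1
  (− 1 ring H displaced by substituents)
  + OC2H5 → C:2 H:5 O:1
Element totals:
  C: 7
  H: 9
  N: 1
  O: 1
Molecular formula: C7H9NO.
  M = 7(12.0) + 9(1.007825) + 14.003074 + 15.994915
    = 84.000000 + 9.070425 + 14.003074 + 15.994915 = 123.068414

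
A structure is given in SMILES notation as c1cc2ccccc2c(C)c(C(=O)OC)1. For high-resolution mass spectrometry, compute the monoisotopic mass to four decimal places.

Atom tally by fragment:
  naphthalene ring system core → C:10 H:8
  (− 2 ring H displaced by substituents)
  + CH3 → C:1 H:3
  + COOCH3 → C:2 H:3 O:2
Element totals:
  C: 13
  H: 12
  O: 2
Molecular formula: C13H12O2.
  M = 13(12.0) + 12(1.007825) + 2(15.994915)
    = 156.000000 + 12.093900 + 31.989830 = 200.083730

200.0837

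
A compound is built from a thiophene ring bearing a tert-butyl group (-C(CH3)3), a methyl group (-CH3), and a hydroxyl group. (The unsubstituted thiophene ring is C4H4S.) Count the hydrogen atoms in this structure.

14

Atom tally by fragment:
  thiophene ring core → C:4 H:4 S:1
  (− 3 ring H displaced by substituents)
  + C(CH3)3 → C:4 H:9
  + CH3 → C:1 H:3
  + OH → O:1 H:1
Element totals:
  C: 9
  H: 14
  O: 1
  S: 1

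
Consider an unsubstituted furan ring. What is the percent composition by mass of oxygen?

Atom tally by fragment:
  furan ring core → C:4 H:4 O:1
Element totals:
  C: 4
  H: 4
  O: 1
Molecular formula: C4H4O.
Molar mass = 68.075 g/mol.
Mass from O: 1 × 15.999 = 15.999 g/mol.
%O = 15.999 / 68.075 × 100 = 23.50%.

23.50%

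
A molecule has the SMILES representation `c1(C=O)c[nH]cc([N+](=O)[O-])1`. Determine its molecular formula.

Atom tally by fragment:
  pyrrole ring core → C:4 H:5 N:1
  (− 2 ring H displaced by substituents)
  + CHO → C:1 H:1 O:1
  + NO2 → N:1 O:2
Element totals:
  C: 5
  H: 4
  N: 2
  O: 3

C5H4N2O3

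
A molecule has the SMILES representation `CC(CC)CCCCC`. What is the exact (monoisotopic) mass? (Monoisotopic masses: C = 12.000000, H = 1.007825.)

128.1565

Atom tally by fragment:
  CH3 → C:1 H:3
  CH(C2H5) → C:3 H:6
  CH2 → C:1 H:2
  CH2 → C:1 H:2
  CH2 → C:1 H:2
  CH2 → C:1 H:2
  CH3 → C:1 H:3
Element totals:
  C: 9
  H: 20
Molecular formula: C9H20.
  M = 9(12.0) + 20(1.007825)
    = 108.000000 + 20.156500 = 128.156500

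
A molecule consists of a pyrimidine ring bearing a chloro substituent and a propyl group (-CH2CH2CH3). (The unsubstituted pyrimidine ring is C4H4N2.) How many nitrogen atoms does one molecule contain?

Atom tally by fragment:
  pyrimidine ring core → C:4 H:4 N:2
  (− 2 ring H displaced by substituents)
  + Cl → Cl:1
  + CH2CH2CH3 → C:3 H:7
Element totals:
  C: 7
  H: 9
  Cl: 1
  N: 2

2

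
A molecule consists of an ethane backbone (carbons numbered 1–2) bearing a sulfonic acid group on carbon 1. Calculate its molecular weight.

110.13 g/mol

Atom tally by fragment:
  HO3SCH2 → C:1 H:3 S:1 O:3
  CH3 → C:1 H:3
Element totals:
  C: 2
  H: 6
  O: 3
  S: 1
Molecular formula: C2H6O3S.
  M = 2(12.011) + 6(1.008) + 3(15.999) + 32.06
    = 24.022 + 6.048 + 47.997 + 32.060 = 110.127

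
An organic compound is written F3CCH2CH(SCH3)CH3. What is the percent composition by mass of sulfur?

20.27%

Element totals:
  C: 5
  H: 9
  F: 3
  S: 1
Molecular formula: C5H9F3S.
Molar mass = 158.181 g/mol.
Mass from S: 1 × 32.06 = 32.060 g/mol.
%S = 32.060 / 158.181 × 100 = 20.27%.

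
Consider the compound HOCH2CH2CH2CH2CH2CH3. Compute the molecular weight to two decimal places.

Atom tally by fragment:
  HOCH2CH2 → C:2 H:5 O:1
  CH2 → C:1 H:2
  CH2 → C:1 H:2
  CH2 → C:1 H:2
  CH3 → C:1 H:3
Element totals:
  C: 6
  H: 14
  O: 1
Molecular formula: C6H14O.
  M = 6(12.011) + 14(1.008) + 15.999
    = 72.066 + 14.112 + 15.999 = 102.177

102.18 g/mol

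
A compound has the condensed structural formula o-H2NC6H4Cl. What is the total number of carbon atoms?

Atom tally by fragment:
  benzene ring core → C:6 H:6
  (− 2 ring H displaced by substituents)
  + NH2 → N:1 H:2
  + Cl → Cl:1
Element totals:
  C: 6
  H: 6
  Cl: 1
  N: 1

6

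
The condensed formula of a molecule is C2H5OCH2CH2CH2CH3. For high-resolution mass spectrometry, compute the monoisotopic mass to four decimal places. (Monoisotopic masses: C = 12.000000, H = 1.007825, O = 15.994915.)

Element totals:
  C: 6
  H: 14
  O: 1
Molecular formula: C6H14O.
  M = 6(12.0) + 14(1.007825) + 15.994915
    = 72.000000 + 14.109550 + 15.994915 = 102.104465

102.1045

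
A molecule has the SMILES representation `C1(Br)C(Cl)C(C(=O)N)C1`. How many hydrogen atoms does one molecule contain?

7

Atom tally by fragment:
  cyclobutane ring core → C:4 H:8
  (− 3 ring H displaced by substituents)
  + Br → Br:1
  + Cl → Cl:1
  + CONH2 → C:1 H:2 O:1 N:1
Element totals:
  C: 5
  H: 7
  Br: 1
  Cl: 1
  N: 1
  O: 1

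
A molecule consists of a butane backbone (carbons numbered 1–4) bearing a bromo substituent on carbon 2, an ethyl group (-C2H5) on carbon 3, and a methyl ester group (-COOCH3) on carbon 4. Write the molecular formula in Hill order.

C8H15BrO2

Atom tally by fragment:
  CH3 → C:1 H:3
  CH(Br) → C:1 H:1 Br:1
  CH(C2H5) → C:3 H:6
  CH2COOCH3 → C:3 H:5 O:2
Element totals:
  C: 8
  H: 15
  Br: 1
  O: 2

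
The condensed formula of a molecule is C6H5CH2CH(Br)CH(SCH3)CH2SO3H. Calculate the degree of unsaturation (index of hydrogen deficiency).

Element totals:
  C: 11
  H: 15
  Br: 1
  O: 3
  S: 2
Molecular formula: C11H15BrO3S2.
DoU = (2C + 2 + N − H − X) / 2 = (2·11 + 2 + 0 − 15 − 1) / 2 = 4.

4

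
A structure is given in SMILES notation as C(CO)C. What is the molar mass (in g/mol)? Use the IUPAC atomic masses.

Atom tally by fragment:
  HOCH2CH2 → C:2 H:5 O:1
  CH3 → C:1 H:3
Element totals:
  C: 3
  H: 8
  O: 1
Molecular formula: C3H8O.
  M = 3(12.011) + 8(1.008) + 15.999
    = 36.033 + 8.064 + 15.999 = 60.096

60.10 g/mol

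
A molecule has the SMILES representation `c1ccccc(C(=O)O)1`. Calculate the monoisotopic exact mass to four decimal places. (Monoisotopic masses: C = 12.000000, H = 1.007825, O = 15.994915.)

Atom tally by fragment:
  benzene ring core → C:6 H:6
  (− 1 ring H displaced by substituents)
  + COOH → C:1 H:1 O:2
Element totals:
  C: 7
  H: 6
  O: 2
Molecular formula: C7H6O2.
  M = 7(12.0) + 6(1.007825) + 2(15.994915)
    = 84.000000 + 6.046950 + 31.989830 = 122.036780

122.0368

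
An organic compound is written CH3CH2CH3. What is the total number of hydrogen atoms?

Element totals:
  C: 3
  H: 8

8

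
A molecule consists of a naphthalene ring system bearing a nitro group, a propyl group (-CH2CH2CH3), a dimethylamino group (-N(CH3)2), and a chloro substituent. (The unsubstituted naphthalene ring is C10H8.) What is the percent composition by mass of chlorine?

12.11%

Atom tally by fragment:
  naphthalene ring system core → C:10 H:8
  (− 4 ring H displaced by substituents)
  + NO2 → N:1 O:2
  + CH2CH2CH3 → C:3 H:7
  + N(CH3)2 → N:1 C:2 H:6
  + Cl → Cl:1
Element totals:
  C: 15
  H: 17
  Cl: 1
  N: 2
  O: 2
Molecular formula: C15H17ClN2O2.
Molar mass = 292.763 g/mol.
Mass from Cl: 1 × 35.45 = 35.450 g/mol.
%Cl = 35.450 / 292.763 × 100 = 12.11%.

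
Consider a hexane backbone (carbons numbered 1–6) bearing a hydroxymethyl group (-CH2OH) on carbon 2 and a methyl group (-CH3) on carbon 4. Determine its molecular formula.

C8H18O

Atom tally by fragment:
  CH3 → C:1 H:3
  CH(CH2OH) → C:2 H:4 O:1
  CH2 → C:1 H:2
  CH(CH3) → C:2 H:4
  CH2 → C:1 H:2
  CH3 → C:1 H:3
Element totals:
  C: 8
  H: 18
  O: 1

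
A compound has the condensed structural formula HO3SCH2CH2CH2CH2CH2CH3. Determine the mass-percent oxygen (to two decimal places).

Element totals:
  C: 6
  H: 14
  O: 3
  S: 1
Molecular formula: C6H14O3S.
Molar mass = 166.235 g/mol.
Mass from O: 3 × 15.999 = 47.997 g/mol.
%O = 47.997 / 166.235 × 100 = 28.87%.

28.87%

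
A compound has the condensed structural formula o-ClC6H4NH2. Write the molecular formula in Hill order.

Atom tally by fragment:
  benzene ring core → C:6 H:6
  (− 2 ring H displaced by substituents)
  + Cl → Cl:1
  + NH2 → N:1 H:2
Element totals:
  C: 6
  H: 6
  Cl: 1
  N: 1

C6H6ClN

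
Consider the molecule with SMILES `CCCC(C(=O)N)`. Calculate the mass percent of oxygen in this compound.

Atom tally by fragment:
  CH3 → C:1 H:3
  CH2 → C:1 H:2
  CH2 → C:1 H:2
  CH2CONH2 → C:2 H:4 O:1 N:1
Element totals:
  C: 5
  H: 11
  N: 1
  O: 1
Molecular formula: C5H11NO.
Molar mass = 101.149 g/mol.
Mass from O: 1 × 15.999 = 15.999 g/mol.
%O = 15.999 / 101.149 × 100 = 15.82%.

15.82%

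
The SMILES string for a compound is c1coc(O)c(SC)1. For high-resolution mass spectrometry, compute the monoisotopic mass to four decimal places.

130.0089

Atom tally by fragment:
  furan ring core → C:4 H:4 O:1
  (− 2 ring H displaced by substituents)
  + OH → O:1 H:1
  + SCH3 → C:1 H:3 S:1
Element totals:
  C: 5
  H: 6
  O: 2
  S: 1
Molecular formula: C5H6O2S.
  M = 5(12.0) + 6(1.007825) + 2(15.994915) + 31.972071
    = 60.000000 + 6.046950 + 31.989830 + 31.972071 = 130.008851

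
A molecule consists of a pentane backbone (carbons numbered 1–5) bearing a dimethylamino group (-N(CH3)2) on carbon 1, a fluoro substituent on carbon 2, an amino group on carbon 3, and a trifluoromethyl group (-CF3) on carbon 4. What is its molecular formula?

C8H16F4N2

Atom tally by fragment:
  (CH3)2NCH2 → C:3 H:8 N:1
  CH(F) → C:1 H:1 F:1
  CH(NH2) → C:1 H:3 N:1
  CH(CF3) → C:2 H:1 F:3
  CH3 → C:1 H:3
Element totals:
  C: 8
  H: 16
  F: 4
  N: 2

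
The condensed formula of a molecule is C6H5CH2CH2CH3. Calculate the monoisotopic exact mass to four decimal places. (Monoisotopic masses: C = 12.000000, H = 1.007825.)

120.0939

Atom tally by fragment:
  C6H5CH2 → C:7 H:7
  CH2 → C:1 H:2
  CH3 → C:1 H:3
Element totals:
  C: 9
  H: 12
Molecular formula: C9H12.
  M = 9(12.0) + 12(1.007825)
    = 108.000000 + 12.093900 = 120.093900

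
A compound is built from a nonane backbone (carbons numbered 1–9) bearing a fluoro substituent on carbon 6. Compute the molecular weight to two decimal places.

Atom tally by fragment:
  CH3 → C:1 H:3
  CH2 → C:1 H:2
  CH2 → C:1 H:2
  CH2 → C:1 H:2
  CH2 → C:1 H:2
  CH(F) → C:1 H:1 F:1
  CH2 → C:1 H:2
  CH2 → C:1 H:2
  CH3 → C:1 H:3
Element totals:
  C: 9
  H: 19
  F: 1
Molecular formula: C9H19F.
  M = 9(12.011) + 19(1.008) + 18.998
    = 108.099 + 19.152 + 18.998 = 146.249

146.25 g/mol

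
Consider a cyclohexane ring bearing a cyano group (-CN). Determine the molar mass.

Atom tally by fragment:
  cyclohexane ring core → C:6 H:12
  (− 1 ring H displaced by substituents)
  + CN → C:1 N:1
Element totals:
  C: 7
  H: 11
  N: 1
Molecular formula: C7H11N.
  M = 7(12.011) + 11(1.008) + 14.007
    = 84.077 + 11.088 + 14.007 = 109.172

109.17 g/mol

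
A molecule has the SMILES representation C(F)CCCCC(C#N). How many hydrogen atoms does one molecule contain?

12

Atom tally by fragment:
  FCH2 → C:1 H:2 F:1
  CH2 → C:1 H:2
  CH2 → C:1 H:2
  CH2 → C:1 H:2
  CH2 → C:1 H:2
  CH2CN → C:2 H:2 N:1
Element totals:
  C: 7
  H: 12
  F: 1
  N: 1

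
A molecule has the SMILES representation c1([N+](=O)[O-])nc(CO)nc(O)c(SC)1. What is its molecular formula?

C6H7N3O4S

Atom tally by fragment:
  pyrimidine ring core → C:4 H:4 N:2
  (− 4 ring H displaced by substituents)
  + NO2 → N:1 O:2
  + CH2OH → C:1 H:3 O:1
  + OH → O:1 H:1
  + SCH3 → C:1 H:3 S:1
Element totals:
  C: 6
  H: 7
  N: 3
  O: 4
  S: 1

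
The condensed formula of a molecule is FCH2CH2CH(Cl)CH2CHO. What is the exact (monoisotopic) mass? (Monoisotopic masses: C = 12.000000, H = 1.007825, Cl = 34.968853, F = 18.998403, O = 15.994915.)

Element totals:
  C: 5
  H: 8
  Cl: 1
  F: 1
  O: 1
Molecular formula: C5H8ClFO.
  M = 5(12.0) + 8(1.007825) + 34.968853 + 18.998403 + 15.994915
    = 60.000000 + 8.062600 + 34.968853 + 18.998403 + 15.994915 = 138.024771

138.0248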